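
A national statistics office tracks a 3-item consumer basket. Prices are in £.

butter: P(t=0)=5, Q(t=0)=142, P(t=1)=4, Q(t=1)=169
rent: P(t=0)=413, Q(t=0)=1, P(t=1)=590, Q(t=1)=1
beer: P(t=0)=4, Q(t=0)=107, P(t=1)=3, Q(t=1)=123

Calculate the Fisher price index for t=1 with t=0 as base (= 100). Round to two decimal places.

Laspeyres component (base-period weights):
ΣP(t=1)Q(t=0) = 4×142 + 590×1 + 3×107 = 568 + 590 + 321 = 1479
ΣP(t=0)Q(t=0) = 5×142 + 413×1 + 4×107 = 710 + 413 + 428 = 1551
L = 1479 / 1551 × 100 = 95.3578
Paasche component (current-period weights):
ΣP(t=1)Q(t=1) = 4×169 + 590×1 + 3×123 = 676 + 590 + 369 = 1635
ΣP(t=0)Q(t=1) = 5×169 + 413×1 + 4×123 = 845 + 413 + 492 = 1750
P = 1635 / 1750 × 100 = 93.4286
Fisher = √(L × P) = √(95.3578 × 93.4286) = 94.3883

94.39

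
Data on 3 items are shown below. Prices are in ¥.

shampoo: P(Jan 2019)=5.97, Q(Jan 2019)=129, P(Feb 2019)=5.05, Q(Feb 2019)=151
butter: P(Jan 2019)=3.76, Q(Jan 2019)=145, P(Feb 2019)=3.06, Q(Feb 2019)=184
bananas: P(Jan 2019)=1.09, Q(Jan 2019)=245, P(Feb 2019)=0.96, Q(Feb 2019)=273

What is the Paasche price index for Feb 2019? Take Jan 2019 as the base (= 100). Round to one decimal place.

Paasche price index uses current-period quantities as weights.
ΣP(Feb 2019)·Q(Feb 2019) = 5.05×151 + 3.06×184 + 0.96×273 = 762.55 + 563.04 + 262.08 = 1587.67
ΣP(Jan 2019)·Q(Feb 2019) = 5.97×151 + 3.76×184 + 1.09×273 = 901.47 + 691.84 + 297.57 = 1890.88
Index = 1587.67 / 1890.88 × 100 = 83.9646

84.0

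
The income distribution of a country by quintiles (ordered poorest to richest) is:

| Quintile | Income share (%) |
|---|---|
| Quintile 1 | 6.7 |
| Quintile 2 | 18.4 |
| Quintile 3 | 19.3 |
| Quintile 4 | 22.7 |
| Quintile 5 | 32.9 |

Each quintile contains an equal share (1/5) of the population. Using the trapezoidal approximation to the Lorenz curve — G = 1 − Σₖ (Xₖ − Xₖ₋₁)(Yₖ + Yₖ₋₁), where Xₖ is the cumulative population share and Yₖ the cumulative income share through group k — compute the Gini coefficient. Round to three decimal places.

0.227

Cumulative income shares Yₖ: 0.0670, 0.2510, 0.4440, 0.6710, 1.0000
Σ (Xₖ−Xₖ₋₁)(Yₖ+Yₖ₋₁) = (1/5)(0.0670+0.0000) + (1/5)(0.2510+0.0670) + (1/5)(0.4440+0.2510) + (1/5)(0.6710+0.4440) + (1/5)(1.0000+0.6710)
  = 0.0134 + 0.0636 + 0.1390 + 0.2230 + 0.3342 = 0.7732
G = 1 − 0.7732 = 0.2268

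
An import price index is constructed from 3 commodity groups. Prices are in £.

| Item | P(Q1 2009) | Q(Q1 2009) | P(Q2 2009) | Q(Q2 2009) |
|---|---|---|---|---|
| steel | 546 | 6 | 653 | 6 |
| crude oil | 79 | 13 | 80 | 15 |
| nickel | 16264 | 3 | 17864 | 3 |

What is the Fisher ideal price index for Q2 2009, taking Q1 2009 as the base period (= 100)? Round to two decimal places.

110.26

Laspeyres component (base-period weights):
ΣP(Q2 2009)Q(Q1 2009) = 653×6 + 80×13 + 17864×3 = 3918 + 1040 + 53592 = 58550
ΣP(Q1 2009)Q(Q1 2009) = 546×6 + 79×13 + 16264×3 = 3276 + 1027 + 48792 = 53095
L = 58550 / 53095 × 100 = 110.2740
Paasche component (current-period weights):
ΣP(Q2 2009)Q(Q2 2009) = 653×6 + 80×15 + 17864×3 = 3918 + 1200 + 53592 = 58710
ΣP(Q1 2009)Q(Q2 2009) = 546×6 + 79×15 + 16264×3 = 3276 + 1185 + 48792 = 53253
P = 58710 / 53253 × 100 = 110.2473
Fisher = √(L × P) = √(110.2740 × 110.2473) = 110.2607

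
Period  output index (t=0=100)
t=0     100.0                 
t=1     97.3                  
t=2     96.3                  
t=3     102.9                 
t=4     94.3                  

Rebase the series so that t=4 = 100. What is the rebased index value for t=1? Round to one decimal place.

103.2

Rebased(t=1) = 97.3 / 94.3 × 100 = 103.1813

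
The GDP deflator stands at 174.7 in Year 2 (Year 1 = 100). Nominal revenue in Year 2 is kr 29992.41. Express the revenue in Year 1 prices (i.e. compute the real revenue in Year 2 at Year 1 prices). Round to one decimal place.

Real = Nominal ÷ (Index/100) = 29992.41 ÷ (174.7/100)
     = 29992.41 ÷ 1.747 = 17167.9508

17168.0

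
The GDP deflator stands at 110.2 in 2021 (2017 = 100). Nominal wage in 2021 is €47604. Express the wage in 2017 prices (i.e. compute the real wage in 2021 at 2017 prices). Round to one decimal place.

43197.8

Real = Nominal ÷ (Index/100) = 47604 ÷ (110.2/100)
     = 47604 ÷ 1.102 = 43197.8221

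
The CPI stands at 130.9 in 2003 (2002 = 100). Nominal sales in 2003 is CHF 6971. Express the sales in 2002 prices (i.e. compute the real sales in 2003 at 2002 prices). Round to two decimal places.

5325.44

Real = Nominal ÷ (Index/100) = 6971 ÷ (130.9/100)
     = 6971 ÷ 1.309 = 5325.4393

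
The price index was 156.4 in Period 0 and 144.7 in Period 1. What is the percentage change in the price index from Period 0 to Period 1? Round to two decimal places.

Change = (144.7 − 156.4) / 156.4 × 100
       = -11.7 / 156.4 × 100 = -7.4808%

-7.48%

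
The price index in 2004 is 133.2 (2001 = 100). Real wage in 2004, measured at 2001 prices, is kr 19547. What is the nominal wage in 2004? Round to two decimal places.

Nominal = Real × (Index/100) = 19547 × (133.2/100)
        = 19547 × 1.332 = 26036.6040

26036.60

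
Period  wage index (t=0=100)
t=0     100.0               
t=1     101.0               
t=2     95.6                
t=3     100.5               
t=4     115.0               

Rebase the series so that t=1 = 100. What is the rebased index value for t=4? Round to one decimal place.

113.9

Rebased(t=4) = 115.0 / 101.0 × 100 = 113.8614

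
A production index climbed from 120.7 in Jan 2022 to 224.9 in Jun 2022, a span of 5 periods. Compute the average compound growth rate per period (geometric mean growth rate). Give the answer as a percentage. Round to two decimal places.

13.25%

Growth factor = (224.9/120.7)^(1/5) = (1.863297)^(1/5) = 1.132548
Growth rate = 1.132548 − 1 = 0.132548 = 13.2548%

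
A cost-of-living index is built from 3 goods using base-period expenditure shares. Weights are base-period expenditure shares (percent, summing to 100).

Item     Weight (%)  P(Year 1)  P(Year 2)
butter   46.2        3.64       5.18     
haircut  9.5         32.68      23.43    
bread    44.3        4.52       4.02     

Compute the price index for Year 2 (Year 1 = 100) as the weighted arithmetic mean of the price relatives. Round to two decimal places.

111.96

butter: 46.2 × (5.18/3.64) = 46.2 × 1.423077 = 65.7462
haircut: 9.5 × (23.43/32.68) = 9.5 × 0.716952 = 6.8110
bread: 44.3 × (4.02/4.52) = 44.3 × 0.889381 = 39.3996
Index = Σ wᵢ·(p₁ᵢ/p₀ᵢ) = 65.7462 + 6.8110 + 39.3996 = 111.9568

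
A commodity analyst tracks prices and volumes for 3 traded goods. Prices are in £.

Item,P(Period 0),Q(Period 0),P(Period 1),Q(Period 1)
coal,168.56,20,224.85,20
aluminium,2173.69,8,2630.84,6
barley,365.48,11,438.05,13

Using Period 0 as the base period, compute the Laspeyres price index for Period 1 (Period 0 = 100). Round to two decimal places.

Laspeyres price index uses base-period quantities as weights.
ΣP(Period 1)·Q(Period 0) = 224.85×20 + 2630.84×8 + 438.05×11 = 4497 + 21046.72 + 4818.55 = 30362.27
ΣP(Period 0)·Q(Period 0) = 168.56×20 + 2173.69×8 + 365.48×11 = 3371.2 + 17389.52 + 4020.28 = 24781
Index = 30362.27 / 24781 × 100 = 122.5224

122.52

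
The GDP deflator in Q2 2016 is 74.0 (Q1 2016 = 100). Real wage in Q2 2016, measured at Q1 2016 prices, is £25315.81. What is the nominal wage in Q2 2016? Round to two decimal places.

Nominal = Real × (Index/100) = 25315.81 × (74.0/100)
        = 25315.81 × 0.740 = 18733.6994

18733.70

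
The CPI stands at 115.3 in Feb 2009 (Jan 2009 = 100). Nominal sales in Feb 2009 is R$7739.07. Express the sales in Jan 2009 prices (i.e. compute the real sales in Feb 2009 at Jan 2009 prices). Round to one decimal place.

6712.1

Real = Nominal ÷ (Index/100) = 7739.07 ÷ (115.3/100)
     = 7739.07 ÷ 1.153 = 6712.1162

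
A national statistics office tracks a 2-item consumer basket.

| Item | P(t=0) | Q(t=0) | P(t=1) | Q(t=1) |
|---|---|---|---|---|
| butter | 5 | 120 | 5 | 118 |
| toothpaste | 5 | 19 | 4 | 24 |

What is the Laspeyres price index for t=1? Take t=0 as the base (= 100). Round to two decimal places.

97.27

Laspeyres price index uses base-period quantities as weights.
ΣP(t=1)·Q(t=0) = 5×120 + 4×19 = 600 + 76 = 676
ΣP(t=0)·Q(t=0) = 5×120 + 5×19 = 600 + 95 = 695
Index = 676 / 695 × 100 = 97.2662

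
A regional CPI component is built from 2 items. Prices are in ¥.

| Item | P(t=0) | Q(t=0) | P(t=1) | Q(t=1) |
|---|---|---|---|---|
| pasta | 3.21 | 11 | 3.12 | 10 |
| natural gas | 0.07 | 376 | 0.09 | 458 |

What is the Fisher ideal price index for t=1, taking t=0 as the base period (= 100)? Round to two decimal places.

Laspeyres component (base-period weights):
ΣP(t=1)Q(t=0) = 3.12×11 + 0.09×376 = 34.32 + 33.84 = 68.16
ΣP(t=0)Q(t=0) = 3.21×11 + 0.07×376 = 35.31 + 26.32 = 61.63
L = 68.16 / 61.63 × 100 = 110.5955
Paasche component (current-period weights):
ΣP(t=1)Q(t=1) = 3.12×10 + 0.09×458 = 31.2 + 41.22 = 72.42
ΣP(t=0)Q(t=1) = 3.21×10 + 0.07×458 = 32.1 + 32.06 = 64.16
P = 72.42 / 64.16 × 100 = 112.8741
Fisher = √(L × P) = √(110.5955 × 112.8741) = 111.7290

111.73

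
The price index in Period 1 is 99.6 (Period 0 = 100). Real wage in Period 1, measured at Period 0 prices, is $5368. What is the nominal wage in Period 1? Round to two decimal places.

Nominal = Real × (Index/100) = 5368 × (99.6/100)
        = 5368 × 0.996 = 5346.5280

5346.53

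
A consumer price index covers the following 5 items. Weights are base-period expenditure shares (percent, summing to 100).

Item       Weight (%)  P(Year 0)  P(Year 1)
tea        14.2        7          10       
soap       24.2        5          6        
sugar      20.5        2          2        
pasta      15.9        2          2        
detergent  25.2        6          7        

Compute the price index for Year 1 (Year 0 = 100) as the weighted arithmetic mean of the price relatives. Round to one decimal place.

tea: 14.2 × (10/7) = 14.2 × 1.428571 = 20.2857
soap: 24.2 × (6/5) = 24.2 × 1.200000 = 29.0400
sugar: 20.5 × (2/2) = 20.5 × 1.000000 = 20.5000
pasta: 15.9 × (2/2) = 15.9 × 1.000000 = 15.9000
detergent: 25.2 × (7/6) = 25.2 × 1.166667 = 29.4000
Index = Σ wᵢ·(p₁ᵢ/p₀ᵢ) = 20.2857 + 29.0400 + 20.5000 + 15.9000 + 29.4000 = 115.1257

115.1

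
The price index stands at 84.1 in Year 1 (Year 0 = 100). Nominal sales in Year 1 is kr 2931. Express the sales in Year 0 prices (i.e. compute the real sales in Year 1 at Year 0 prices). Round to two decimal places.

Real = Nominal ÷ (Index/100) = 2931 ÷ (84.1/100)
     = 2931 ÷ 0.841 = 3485.1367

3485.14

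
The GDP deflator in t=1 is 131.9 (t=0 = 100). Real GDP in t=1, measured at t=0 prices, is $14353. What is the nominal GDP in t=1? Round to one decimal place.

18931.6

Nominal = Real × (Index/100) = 14353 × (131.9/100)
        = 14353 × 1.319 = 18931.6070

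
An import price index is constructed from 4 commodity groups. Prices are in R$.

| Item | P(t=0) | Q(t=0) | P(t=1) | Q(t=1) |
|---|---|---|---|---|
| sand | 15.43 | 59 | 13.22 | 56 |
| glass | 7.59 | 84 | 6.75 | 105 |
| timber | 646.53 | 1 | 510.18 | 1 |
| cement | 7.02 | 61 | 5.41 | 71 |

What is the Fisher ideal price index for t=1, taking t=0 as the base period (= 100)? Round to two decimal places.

83.45

Laspeyres component (base-period weights):
ΣP(t=1)Q(t=0) = 13.22×59 + 6.75×84 + 510.18×1 + 5.41×61 = 779.98 + 567 + 510.18 + 330.01 = 2187.17
ΣP(t=0)Q(t=0) = 15.43×59 + 7.59×84 + 646.53×1 + 7.02×61 = 910.37 + 637.56 + 646.53 + 428.22 = 2622.68
L = 2187.17 / 2622.68 × 100 = 83.3945
Paasche component (current-period weights):
ΣP(t=1)Q(t=1) = 13.22×56 + 6.75×105 + 510.18×1 + 5.41×71 = 740.32 + 708.75 + 510.18 + 384.11 = 2343.36
ΣP(t=0)Q(t=1) = 15.43×56 + 7.59×105 + 646.53×1 + 7.02×71 = 864.08 + 796.95 + 646.53 + 498.42 = 2805.98
P = 2343.36 / 2805.98 × 100 = 83.5131
Fisher = √(L × P) = √(83.3945 × 83.5131) = 83.4537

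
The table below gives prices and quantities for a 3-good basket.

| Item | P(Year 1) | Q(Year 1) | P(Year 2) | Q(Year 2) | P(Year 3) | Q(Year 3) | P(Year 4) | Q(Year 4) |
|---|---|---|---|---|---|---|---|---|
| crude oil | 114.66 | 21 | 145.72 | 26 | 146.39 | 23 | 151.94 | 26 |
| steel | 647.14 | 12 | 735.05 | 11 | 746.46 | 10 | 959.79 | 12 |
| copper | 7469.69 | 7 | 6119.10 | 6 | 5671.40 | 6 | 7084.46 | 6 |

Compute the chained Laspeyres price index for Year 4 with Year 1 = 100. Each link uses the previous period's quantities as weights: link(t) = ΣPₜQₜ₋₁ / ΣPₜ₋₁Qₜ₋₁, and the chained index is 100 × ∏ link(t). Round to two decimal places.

102.88

Link Year 1→Year 2:
ΣP(Year 2)Q(Year 1) = 145.72×21 + 735.05×12 + 6119.10×7 = 3060.12 + 8820.6 + 42833.7 = 54714.42
ΣP(Year 1)Q(Year 1) = 114.66×21 + 647.14×12 + 7469.69×7 = 2407.86 + 7765.68 + 52287.83 = 62461.37
link = 54714.42/62461.37 = 0.875972
Link Year 2→Year 3:
ΣP(Year 3)Q(Year 2) = 146.39×26 + 746.46×11 + 5671.40×6 = 3806.14 + 8211.06 + 34028.4 = 46045.6
ΣP(Year 2)Q(Year 2) = 145.72×26 + 735.05×11 + 6119.10×6 = 3788.72 + 8085.55 + 36714.6 = 48588.87
link = 46045.6/48588.87 = 0.947657
Link Year 3→Year 4:
ΣP(Year 4)Q(Year 3) = 151.94×23 + 959.79×10 + 7084.46×6 = 3494.62 + 9597.9 + 42506.76 = 55599.28
ΣP(Year 3)Q(Year 3) = 146.39×23 + 746.46×10 + 5671.40×6 = 3366.97 + 7464.6 + 34028.4 = 44859.97
link = 55599.28/44859.97 = 1.239396
Chained index = 100 × 0.875972 × 0.947657 × 1.239396 = 102.8849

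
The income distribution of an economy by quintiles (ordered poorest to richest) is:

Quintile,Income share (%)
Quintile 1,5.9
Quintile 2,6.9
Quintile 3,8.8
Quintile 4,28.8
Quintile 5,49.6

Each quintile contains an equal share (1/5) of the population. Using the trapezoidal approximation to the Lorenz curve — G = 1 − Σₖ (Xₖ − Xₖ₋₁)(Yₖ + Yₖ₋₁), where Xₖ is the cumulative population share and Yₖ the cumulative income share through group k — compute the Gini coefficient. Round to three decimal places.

Cumulative income shares Yₖ: 0.0590, 0.1280, 0.2160, 0.5040, 1.0000
Σ (Xₖ−Xₖ₋₁)(Yₖ+Yₖ₋₁) = (1/5)(0.0590+0.0000) + (1/5)(0.1280+0.0590) + (1/5)(0.2160+0.1280) + (1/5)(0.5040+0.2160) + (1/5)(1.0000+0.5040)
  = 0.0118 + 0.0374 + 0.0688 + 0.1440 + 0.3008 = 0.5628
G = 1 − 0.5628 = 0.4372

0.437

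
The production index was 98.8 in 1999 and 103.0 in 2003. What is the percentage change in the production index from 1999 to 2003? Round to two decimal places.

Change = (103.0 − 98.8) / 98.8 × 100
       = 4.2 / 98.8 × 100 = 4.2510%

4.25%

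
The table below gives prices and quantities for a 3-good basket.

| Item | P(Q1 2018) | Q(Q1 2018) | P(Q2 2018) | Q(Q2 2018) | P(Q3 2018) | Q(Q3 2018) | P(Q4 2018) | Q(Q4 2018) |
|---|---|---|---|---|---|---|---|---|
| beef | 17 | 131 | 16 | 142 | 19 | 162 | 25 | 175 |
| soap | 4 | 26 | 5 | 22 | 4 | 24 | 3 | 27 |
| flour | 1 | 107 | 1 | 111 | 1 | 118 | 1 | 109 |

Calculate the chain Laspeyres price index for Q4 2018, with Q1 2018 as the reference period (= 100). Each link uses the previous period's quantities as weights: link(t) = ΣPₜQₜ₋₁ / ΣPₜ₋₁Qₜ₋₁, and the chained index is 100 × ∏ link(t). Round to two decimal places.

143.22

Link Q1 2018→Q2 2018:
ΣP(Q2 2018)Q(Q1 2018) = 16×131 + 5×26 + 1×107 = 2096 + 130 + 107 = 2333
ΣP(Q1 2018)Q(Q1 2018) = 17×131 + 4×26 + 1×107 = 2227 + 104 + 107 = 2438
link = 2333/2438 = 0.956932
Link Q2 2018→Q3 2018:
ΣP(Q3 2018)Q(Q2 2018) = 19×142 + 4×22 + 1×111 = 2698 + 88 + 111 = 2897
ΣP(Q2 2018)Q(Q2 2018) = 16×142 + 5×22 + 1×111 = 2272 + 110 + 111 = 2493
link = 2897/2493 = 1.162054
Link Q3 2018→Q4 2018:
ΣP(Q4 2018)Q(Q3 2018) = 25×162 + 3×24 + 1×118 = 4050 + 72 + 118 = 4240
ΣP(Q3 2018)Q(Q3 2018) = 19×162 + 4×24 + 1×118 = 3078 + 96 + 118 = 3292
link = 4240/3292 = 1.287971
Chained index = 100 × 0.956932 × 1.162054 × 1.287971 = 143.2232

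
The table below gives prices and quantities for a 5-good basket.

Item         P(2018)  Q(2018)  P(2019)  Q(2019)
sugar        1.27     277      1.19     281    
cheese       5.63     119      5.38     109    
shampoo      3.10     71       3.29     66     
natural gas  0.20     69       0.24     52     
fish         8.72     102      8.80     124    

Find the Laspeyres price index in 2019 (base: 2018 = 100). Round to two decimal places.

Laspeyres price index uses base-period quantities as weights.
ΣP(2019)·Q(2018) = 1.19×277 + 5.38×119 + 3.29×71 + 0.24×69 + 8.80×102 = 329.63 + 640.22 + 233.59 + 16.56 + 897.6 = 2117.6
ΣP(2018)·Q(2018) = 1.27×277 + 5.63×119 + 3.10×71 + 0.20×69 + 8.72×102 = 351.79 + 669.97 + 220.1 + 13.8 + 889.44 = 2145.1
Index = 2117.6 / 2145.1 × 100 = 98.7180

98.72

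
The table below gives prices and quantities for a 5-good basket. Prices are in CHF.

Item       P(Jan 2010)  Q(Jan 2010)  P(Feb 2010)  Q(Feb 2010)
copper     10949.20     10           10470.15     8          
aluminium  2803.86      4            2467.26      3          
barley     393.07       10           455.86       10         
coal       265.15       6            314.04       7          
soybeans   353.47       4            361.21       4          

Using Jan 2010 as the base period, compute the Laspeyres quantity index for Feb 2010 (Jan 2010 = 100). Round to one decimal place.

80.9

Laspeyres quantity index uses base-period prices as weights.
ΣP(Jan 2010)·Q(Feb 2010) = 10949.20×8 + 2803.86×3 + 393.07×10 + 265.15×7 + 353.47×4 = 87593.6 + 8411.58 + 3930.7 + 1856.05 + 1413.88 = 103205.81
ΣP(Jan 2010)·Q(Jan 2010) = 10949.20×10 + 2803.86×4 + 393.07×10 + 265.15×6 + 353.47×4 = 109492 + 11215.44 + 3930.7 + 1590.9 + 1413.88 = 127642.92
Index = 103205.81 / 127642.92 × 100 = 80.8551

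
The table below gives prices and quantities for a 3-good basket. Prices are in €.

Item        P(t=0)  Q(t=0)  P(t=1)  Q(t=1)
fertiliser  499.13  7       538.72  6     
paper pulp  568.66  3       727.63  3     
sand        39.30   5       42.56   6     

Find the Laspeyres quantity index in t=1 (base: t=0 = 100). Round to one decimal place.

Laspeyres quantity index uses base-period prices as weights.
ΣP(t=0)·Q(t=1) = 499.13×6 + 568.66×3 + 39.30×6 = 2994.78 + 1705.98 + 235.8 = 4936.56
ΣP(t=0)·Q(t=0) = 499.13×7 + 568.66×3 + 39.30×5 = 3493.91 + 1705.98 + 196.5 = 5396.39
Index = 4936.56 / 5396.39 × 100 = 91.4789

91.5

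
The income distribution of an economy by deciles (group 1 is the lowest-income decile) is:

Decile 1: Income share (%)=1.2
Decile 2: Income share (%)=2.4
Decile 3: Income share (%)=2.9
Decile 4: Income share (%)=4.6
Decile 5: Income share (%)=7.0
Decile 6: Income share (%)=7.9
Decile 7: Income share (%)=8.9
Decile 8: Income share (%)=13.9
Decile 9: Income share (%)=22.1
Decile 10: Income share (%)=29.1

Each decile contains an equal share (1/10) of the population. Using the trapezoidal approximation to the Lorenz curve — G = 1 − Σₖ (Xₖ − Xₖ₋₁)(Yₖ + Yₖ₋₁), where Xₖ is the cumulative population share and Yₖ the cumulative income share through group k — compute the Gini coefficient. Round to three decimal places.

Cumulative income shares Yₖ: 0.0120, 0.0360, 0.0650, 0.1110, 0.1810, 0.2600, 0.3490, 0.4880, 0.7090, 1.0000
Σ (Xₖ−Xₖ₋₁)(Yₖ+Yₖ₋₁) = (1/10)(0.0120+0.0000) + (1/10)(0.0360+0.0120) + (1/10)(0.0650+0.0360) + (1/10)(0.1110+0.0650) + (1/10)(0.1810+0.1110) + (1/10)(0.2600+0.1810) + (1/10)(0.3490+0.2600) + (1/10)(0.4880+0.3490) + (1/10)(0.7090+0.4880) + (1/10)(1.0000+0.7090)
  = 0.0012 + 0.0048 + 0.0101 + 0.0176 + 0.0292 + 0.0441 + 0.0609 + 0.0837 + 0.1197 + 0.1709 = 0.5422
G = 1 − 0.5422 = 0.4578

0.458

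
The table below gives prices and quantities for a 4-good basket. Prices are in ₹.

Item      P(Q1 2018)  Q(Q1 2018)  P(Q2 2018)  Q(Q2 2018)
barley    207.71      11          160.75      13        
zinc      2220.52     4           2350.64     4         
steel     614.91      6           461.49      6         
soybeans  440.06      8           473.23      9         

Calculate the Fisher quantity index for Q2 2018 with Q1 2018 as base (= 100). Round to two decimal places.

Laspeyres component (base-period weights):
ΣP(Q1 2018)Q(Q2 2018) = 207.71×13 + 2220.52×4 + 614.91×6 + 440.06×9 = 2700.23 + 8882.08 + 3689.46 + 3960.54 = 19232.31
ΣP(Q1 2018)Q(Q1 2018) = 207.71×11 + 2220.52×4 + 614.91×6 + 440.06×8 = 2284.81 + 8882.08 + 3689.46 + 3520.48 = 18376.83
L = 19232.31 / 18376.83 × 100 = 104.6552
Paasche component (current-period weights):
ΣP(Q2 2018)Q(Q2 2018) = 160.75×13 + 2350.64×4 + 461.49×6 + 473.23×9 = 2089.75 + 9402.56 + 2768.94 + 4259.07 = 18520.32
ΣP(Q2 2018)Q(Q1 2018) = 160.75×11 + 2350.64×4 + 461.49×6 + 473.23×8 = 1768.25 + 9402.56 + 2768.94 + 3785.84 = 17725.59
P = 18520.32 / 17725.59 × 100 = 104.4835
Fisher = √(L × P) = √(104.6552 × 104.4835) = 104.5693

104.57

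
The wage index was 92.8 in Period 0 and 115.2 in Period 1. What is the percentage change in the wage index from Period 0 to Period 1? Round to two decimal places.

Change = (115.2 − 92.8) / 92.8 × 100
       = 22.4 / 92.8 × 100 = 24.1379%

24.14%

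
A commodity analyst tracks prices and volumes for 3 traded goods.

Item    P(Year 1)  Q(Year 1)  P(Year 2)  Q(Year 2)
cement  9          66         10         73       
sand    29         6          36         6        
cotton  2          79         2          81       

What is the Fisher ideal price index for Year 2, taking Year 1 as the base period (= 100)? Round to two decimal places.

111.62

Laspeyres component (base-period weights):
ΣP(Year 2)Q(Year 1) = 10×66 + 36×6 + 2×79 = 660 + 216 + 158 = 1034
ΣP(Year 1)Q(Year 1) = 9×66 + 29×6 + 2×79 = 594 + 174 + 158 = 926
L = 1034 / 926 × 100 = 111.6631
Paasche component (current-period weights):
ΣP(Year 2)Q(Year 2) = 10×73 + 36×6 + 2×81 = 730 + 216 + 162 = 1108
ΣP(Year 1)Q(Year 2) = 9×73 + 29×6 + 2×81 = 657 + 174 + 162 = 993
P = 1108 / 993 × 100 = 111.5811
Fisher = √(L × P) = √(111.6631 × 111.5811) = 111.6221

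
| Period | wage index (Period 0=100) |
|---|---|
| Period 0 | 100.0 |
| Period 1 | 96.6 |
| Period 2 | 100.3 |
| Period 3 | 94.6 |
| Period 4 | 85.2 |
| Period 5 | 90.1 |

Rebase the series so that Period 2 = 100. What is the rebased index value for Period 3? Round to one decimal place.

Rebased(Period 3) = 94.6 / 100.3 × 100 = 94.3170

94.3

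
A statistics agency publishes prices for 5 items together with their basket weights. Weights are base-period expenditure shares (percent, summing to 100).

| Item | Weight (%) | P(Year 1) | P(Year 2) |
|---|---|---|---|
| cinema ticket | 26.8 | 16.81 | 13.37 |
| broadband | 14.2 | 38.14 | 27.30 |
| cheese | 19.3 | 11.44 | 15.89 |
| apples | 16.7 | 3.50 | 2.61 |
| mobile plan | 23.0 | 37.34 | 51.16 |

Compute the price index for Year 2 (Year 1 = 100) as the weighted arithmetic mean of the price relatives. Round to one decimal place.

cinema ticket: 26.8 × (13.37/16.81) = 26.8 × 0.795360 = 21.3156
broadband: 14.2 × (27.30/38.14) = 14.2 × 0.715784 = 10.1641
cheese: 19.3 × (15.89/11.44) = 19.3 × 1.388986 = 26.8074
apples: 16.7 × (2.61/3.50) = 16.7 × 0.745714 = 12.4534
mobile plan: 23.0 × (51.16/37.34) = 23.0 × 1.370112 = 31.5126
Index = Σ wᵢ·(p₁ᵢ/p₀ᵢ) = 21.3156 + 10.1641 + 26.8074 + 12.4534 + 31.5126 = 102.2532

102.3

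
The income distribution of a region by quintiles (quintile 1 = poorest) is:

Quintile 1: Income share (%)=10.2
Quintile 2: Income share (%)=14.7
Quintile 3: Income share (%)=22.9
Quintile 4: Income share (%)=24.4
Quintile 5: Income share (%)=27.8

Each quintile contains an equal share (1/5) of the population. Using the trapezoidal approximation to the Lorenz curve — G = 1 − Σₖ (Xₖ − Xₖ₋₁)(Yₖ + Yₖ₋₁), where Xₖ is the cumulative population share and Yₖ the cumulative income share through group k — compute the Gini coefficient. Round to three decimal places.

0.180

Cumulative income shares Yₖ: 0.1020, 0.2490, 0.4780, 0.7220, 1.0000
Σ (Xₖ−Xₖ₋₁)(Yₖ+Yₖ₋₁) = (1/5)(0.1020+0.0000) + (1/5)(0.2490+0.1020) + (1/5)(0.4780+0.2490) + (1/5)(0.7220+0.4780) + (1/5)(1.0000+0.7220)
  = 0.0204 + 0.0702 + 0.1454 + 0.2400 + 0.3444 = 0.8204
G = 1 − 0.8204 = 0.1796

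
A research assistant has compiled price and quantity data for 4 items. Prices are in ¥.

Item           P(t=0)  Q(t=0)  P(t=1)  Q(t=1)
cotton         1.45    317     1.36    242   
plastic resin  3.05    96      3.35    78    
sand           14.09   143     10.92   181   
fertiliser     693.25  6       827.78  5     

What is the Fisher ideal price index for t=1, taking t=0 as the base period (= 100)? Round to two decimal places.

Laspeyres component (base-period weights):
ΣP(t=1)Q(t=0) = 1.36×317 + 3.35×96 + 10.92×143 + 827.78×6 = 431.12 + 321.6 + 1561.56 + 4966.68 = 7280.96
ΣP(t=0)Q(t=0) = 1.45×317 + 3.05×96 + 14.09×143 + 693.25×6 = 459.65 + 292.8 + 2014.87 + 4159.5 = 6926.82
L = 7280.96 / 6926.82 × 100 = 105.1126
Paasche component (current-period weights):
ΣP(t=1)Q(t=1) = 1.36×242 + 3.35×78 + 10.92×181 + 827.78×5 = 329.12 + 261.3 + 1976.52 + 4138.9 = 6705.84
ΣP(t=0)Q(t=1) = 1.45×242 + 3.05×78 + 14.09×181 + 693.25×5 = 350.9 + 237.9 + 2550.29 + 3466.25 = 6605.34
P = 6705.84 / 6605.34 × 100 = 101.5215
Fisher = √(L × P) = √(105.1126 × 101.5215) = 103.3014

103.30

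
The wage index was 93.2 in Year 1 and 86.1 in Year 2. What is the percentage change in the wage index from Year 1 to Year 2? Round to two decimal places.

-7.62%

Change = (86.1 − 93.2) / 93.2 × 100
       = -7.1 / 93.2 × 100 = -7.6180%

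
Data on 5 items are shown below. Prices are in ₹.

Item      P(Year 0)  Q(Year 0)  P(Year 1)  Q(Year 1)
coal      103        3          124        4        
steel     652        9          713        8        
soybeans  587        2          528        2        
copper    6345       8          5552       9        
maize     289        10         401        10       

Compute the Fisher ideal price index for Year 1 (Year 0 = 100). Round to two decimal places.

91.96

Laspeyres component (base-period weights):
ΣP(Year 1)Q(Year 0) = 124×3 + 713×9 + 528×2 + 5552×8 + 401×10 = 372 + 6417 + 1056 + 44416 + 4010 = 56271
ΣP(Year 0)Q(Year 0) = 103×3 + 652×9 + 587×2 + 6345×8 + 289×10 = 309 + 5868 + 1174 + 50760 + 2890 = 61001
L = 56271 / 61001 × 100 = 92.2460
Paasche component (current-period weights):
ΣP(Year 1)Q(Year 1) = 124×4 + 713×8 + 528×2 + 5552×9 + 401×10 = 496 + 5704 + 1056 + 49968 + 4010 = 61234
ΣP(Year 0)Q(Year 1) = 103×4 + 652×8 + 587×2 + 6345×9 + 289×10 = 412 + 5216 + 1174 + 57105 + 2890 = 66797
P = 61234 / 66797 × 100 = 91.6718
Fisher = √(L × P) = √(92.2460 × 91.6718) = 91.9585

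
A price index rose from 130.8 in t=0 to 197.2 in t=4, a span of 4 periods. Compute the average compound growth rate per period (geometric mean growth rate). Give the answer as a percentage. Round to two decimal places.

Growth factor = (197.2/130.8)^(1/4) = (1.507645)^(1/4) = 1.108089
Growth rate = 1.108089 − 1 = 0.108089 = 10.8089%

10.81%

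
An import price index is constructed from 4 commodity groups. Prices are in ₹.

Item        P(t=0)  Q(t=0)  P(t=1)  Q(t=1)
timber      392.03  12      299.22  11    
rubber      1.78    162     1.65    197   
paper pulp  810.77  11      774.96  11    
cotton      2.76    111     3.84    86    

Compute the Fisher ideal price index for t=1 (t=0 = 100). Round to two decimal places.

90.17

Laspeyres component (base-period weights):
ΣP(t=1)Q(t=0) = 299.22×12 + 1.65×162 + 774.96×11 + 3.84×111 = 3590.64 + 267.3 + 8524.56 + 426.24 = 12808.74
ΣP(t=0)Q(t=0) = 392.03×12 + 1.78×162 + 810.77×11 + 2.76×111 = 4704.36 + 288.36 + 8918.47 + 306.36 = 14217.55
L = 12808.74 / 14217.55 × 100 = 90.0910
Paasche component (current-period weights):
ΣP(t=1)Q(t=1) = 299.22×11 + 1.65×197 + 774.96×11 + 3.84×86 = 3291.42 + 325.05 + 8524.56 + 330.24 = 12471.27
ΣP(t=0)Q(t=1) = 392.03×11 + 1.78×197 + 810.77×11 + 2.76×86 = 4312.33 + 350.66 + 8918.47 + 237.36 = 13818.82
P = 12471.27 / 13818.82 × 100 = 90.2484
Fisher = √(L × P) = √(90.0910 × 90.2484) = 90.1697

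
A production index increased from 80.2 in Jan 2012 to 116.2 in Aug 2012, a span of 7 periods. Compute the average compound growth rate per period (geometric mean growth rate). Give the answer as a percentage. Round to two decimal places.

5.44%

Growth factor = (116.2/80.2)^(1/7) = (1.448878)^(1/7) = 1.054398
Growth rate = 1.054398 − 1 = 0.054398 = 5.4398%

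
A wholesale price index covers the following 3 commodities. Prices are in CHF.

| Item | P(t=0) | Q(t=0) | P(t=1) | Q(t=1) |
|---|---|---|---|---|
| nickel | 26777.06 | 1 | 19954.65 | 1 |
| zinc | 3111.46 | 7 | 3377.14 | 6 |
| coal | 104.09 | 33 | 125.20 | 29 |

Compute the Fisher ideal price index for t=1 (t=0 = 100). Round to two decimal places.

91.13

Laspeyres component (base-period weights):
ΣP(t=1)Q(t=0) = 19954.65×1 + 3377.14×7 + 125.20×33 = 19954.65 + 23639.98 + 4131.6 = 47726.23
ΣP(t=0)Q(t=0) = 26777.06×1 + 3111.46×7 + 104.09×33 = 26777.06 + 21780.22 + 3434.97 = 51992.25
L = 47726.23 / 51992.25 × 100 = 91.7949
Paasche component (current-period weights):
ΣP(t=1)Q(t=1) = 19954.65×1 + 3377.14×6 + 125.20×29 = 19954.65 + 20262.84 + 3630.8 = 43848.29
ΣP(t=0)Q(t=1) = 26777.06×1 + 3111.46×6 + 104.09×29 = 26777.06 + 18668.76 + 3018.61 = 48464.43
P = 43848.29 / 48464.43 × 100 = 90.4752
Fisher = √(L × P) = √(91.7949 × 90.4752) = 91.1327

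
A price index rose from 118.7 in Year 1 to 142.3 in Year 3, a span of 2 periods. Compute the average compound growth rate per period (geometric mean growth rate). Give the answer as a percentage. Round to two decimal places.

Growth factor = (142.3/118.7)^(1/2) = (1.198821)^(1/2) = 1.094907
Growth rate = 1.094907 − 1 = 0.094907 = 9.4907%

9.49%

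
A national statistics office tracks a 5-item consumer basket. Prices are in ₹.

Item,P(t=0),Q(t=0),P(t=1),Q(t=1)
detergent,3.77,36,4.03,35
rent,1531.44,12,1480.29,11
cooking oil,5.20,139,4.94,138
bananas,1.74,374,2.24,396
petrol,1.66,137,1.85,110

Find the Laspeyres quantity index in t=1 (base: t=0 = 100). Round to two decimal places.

Laspeyres quantity index uses base-period prices as weights.
ΣP(t=0)·Q(t=1) = 3.77×35 + 1531.44×11 + 5.20×138 + 1.74×396 + 1.66×110 = 131.95 + 16845.84 + 717.6 + 689.04 + 182.6 = 18567.03
ΣP(t=0)·Q(t=0) = 3.77×36 + 1531.44×12 + 5.20×139 + 1.74×374 + 1.66×137 = 135.72 + 18377.28 + 722.8 + 650.76 + 227.42 = 20113.98
Index = 18567.03 / 20113.98 × 100 = 92.3091

92.31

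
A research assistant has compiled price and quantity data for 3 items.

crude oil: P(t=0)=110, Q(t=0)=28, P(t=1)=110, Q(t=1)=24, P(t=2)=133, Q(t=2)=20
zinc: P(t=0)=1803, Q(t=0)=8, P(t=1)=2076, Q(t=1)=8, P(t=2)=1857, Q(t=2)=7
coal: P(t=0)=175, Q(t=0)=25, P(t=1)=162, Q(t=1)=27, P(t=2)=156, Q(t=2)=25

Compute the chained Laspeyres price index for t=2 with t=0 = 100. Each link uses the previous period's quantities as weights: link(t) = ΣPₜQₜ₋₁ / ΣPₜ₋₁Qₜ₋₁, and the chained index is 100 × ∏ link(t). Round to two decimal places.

102.24

Link t=0→t=1:
ΣP(t=1)Q(t=0) = 110×28 + 2076×8 + 162×25 = 3080 + 16608 + 4050 = 23738
ΣP(t=0)Q(t=0) = 110×28 + 1803×8 + 175×25 = 3080 + 14424 + 4375 = 21879
link = 23738/21879 = 1.084967
Link t=1→t=2:
ΣP(t=2)Q(t=1) = 133×24 + 1857×8 + 156×27 = 3192 + 14856 + 4212 = 22260
ΣP(t=1)Q(t=1) = 110×24 + 2076×8 + 162×27 = 2640 + 16608 + 4374 = 23622
link = 22260/23622 = 0.942342
Chained index = 100 × 1.084967 × 0.942342 = 102.2410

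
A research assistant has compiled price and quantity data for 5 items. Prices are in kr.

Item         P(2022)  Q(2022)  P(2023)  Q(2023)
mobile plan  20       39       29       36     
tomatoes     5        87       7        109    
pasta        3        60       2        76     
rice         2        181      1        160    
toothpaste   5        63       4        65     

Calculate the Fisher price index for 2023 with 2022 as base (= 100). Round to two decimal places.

Laspeyres component (base-period weights):
ΣP(2023)Q(2022) = 29×39 + 7×87 + 2×60 + 1×181 + 4×63 = 1131 + 609 + 120 + 181 + 252 = 2293
ΣP(2022)Q(2022) = 20×39 + 5×87 + 3×60 + 2×181 + 5×63 = 780 + 435 + 180 + 362 + 315 = 2072
L = 2293 / 2072 × 100 = 110.6660
Paasche component (current-period weights):
ΣP(2023)Q(2023) = 29×36 + 7×109 + 2×76 + 1×160 + 4×65 = 1044 + 763 + 152 + 160 + 260 = 2379
ΣP(2022)Q(2023) = 20×36 + 5×109 + 3×76 + 2×160 + 5×65 = 720 + 545 + 228 + 320 + 325 = 2138
P = 2379 / 2138 × 100 = 111.2722
Fisher = √(L × P) = √(110.6660 × 111.2722) = 110.9687

110.97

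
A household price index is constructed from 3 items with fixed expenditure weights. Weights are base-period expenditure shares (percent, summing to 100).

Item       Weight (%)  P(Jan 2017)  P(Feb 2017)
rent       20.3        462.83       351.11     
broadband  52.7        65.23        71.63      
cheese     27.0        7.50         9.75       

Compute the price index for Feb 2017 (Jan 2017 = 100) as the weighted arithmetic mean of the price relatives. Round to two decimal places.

rent: 20.3 × (351.11/462.83) = 20.3 × 0.758615 = 15.3999
broadband: 52.7 × (71.63/65.23) = 52.7 × 1.098114 = 57.8706
cheese: 27.0 × (9.75/7.50) = 27.0 × 1.300000 = 35.1000
Index = Σ wᵢ·(p₁ᵢ/p₀ᵢ) = 15.3999 + 57.8706 + 35.1000 = 108.3705

108.37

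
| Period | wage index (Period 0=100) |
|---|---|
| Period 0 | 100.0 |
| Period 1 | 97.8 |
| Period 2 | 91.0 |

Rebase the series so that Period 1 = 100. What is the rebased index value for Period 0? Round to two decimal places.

Rebased(Period 0) = 100.0 / 97.8 × 100 = 102.2495

102.25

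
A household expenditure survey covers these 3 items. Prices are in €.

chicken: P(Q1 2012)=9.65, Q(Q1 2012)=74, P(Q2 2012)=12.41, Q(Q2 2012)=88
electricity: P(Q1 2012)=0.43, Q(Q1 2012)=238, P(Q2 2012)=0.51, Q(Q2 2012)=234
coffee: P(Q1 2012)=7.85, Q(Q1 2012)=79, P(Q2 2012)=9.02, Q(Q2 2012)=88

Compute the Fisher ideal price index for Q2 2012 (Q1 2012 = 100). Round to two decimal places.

122.10

Laspeyres component (base-period weights):
ΣP(Q2 2012)Q(Q1 2012) = 12.41×74 + 0.51×238 + 9.02×79 = 918.34 + 121.38 + 712.58 = 1752.3
ΣP(Q1 2012)Q(Q1 2012) = 9.65×74 + 0.43×238 + 7.85×79 = 714.1 + 102.34 + 620.15 = 1436.59
L = 1752.3 / 1436.59 × 100 = 121.9763
Paasche component (current-period weights):
ΣP(Q2 2012)Q(Q2 2012) = 12.41×88 + 0.51×234 + 9.02×88 = 1092.08 + 119.34 + 793.76 = 2005.18
ΣP(Q1 2012)Q(Q2 2012) = 9.65×88 + 0.43×234 + 7.85×88 = 849.2 + 100.62 + 690.8 = 1640.62
P = 2005.18 / 1640.62 × 100 = 122.2209
Fisher = √(L × P) = √(121.9763 × 122.2209) = 122.0985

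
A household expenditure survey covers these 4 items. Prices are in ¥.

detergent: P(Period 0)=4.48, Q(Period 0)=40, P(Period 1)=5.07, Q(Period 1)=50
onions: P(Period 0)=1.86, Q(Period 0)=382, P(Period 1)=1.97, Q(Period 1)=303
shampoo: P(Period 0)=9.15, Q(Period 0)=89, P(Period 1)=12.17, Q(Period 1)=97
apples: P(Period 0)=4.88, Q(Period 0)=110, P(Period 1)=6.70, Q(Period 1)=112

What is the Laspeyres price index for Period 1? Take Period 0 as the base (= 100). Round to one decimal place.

Laspeyres price index uses base-period quantities as weights.
ΣP(Period 1)·Q(Period 0) = 5.07×40 + 1.97×382 + 12.17×89 + 6.70×110 = 202.8 + 752.54 + 1083.13 + 737 = 2775.47
ΣP(Period 0)·Q(Period 0) = 4.48×40 + 1.86×382 + 9.15×89 + 4.88×110 = 179.2 + 710.52 + 814.35 + 536.8 = 2240.87
Index = 2775.47 / 2240.87 × 100 = 123.8568

123.9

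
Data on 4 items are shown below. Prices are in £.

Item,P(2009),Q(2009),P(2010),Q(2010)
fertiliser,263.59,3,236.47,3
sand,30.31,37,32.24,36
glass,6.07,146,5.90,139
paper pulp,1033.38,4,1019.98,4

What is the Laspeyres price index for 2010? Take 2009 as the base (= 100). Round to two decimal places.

98.73

Laspeyres price index uses base-period quantities as weights.
ΣP(2010)·Q(2009) = 236.47×3 + 32.24×37 + 5.90×146 + 1019.98×4 = 709.41 + 1192.88 + 861.4 + 4079.92 = 6843.61
ΣP(2009)·Q(2009) = 263.59×3 + 30.31×37 + 6.07×146 + 1033.38×4 = 790.77 + 1121.47 + 886.22 + 4133.52 = 6931.98
Index = 6843.61 / 6931.98 × 100 = 98.7252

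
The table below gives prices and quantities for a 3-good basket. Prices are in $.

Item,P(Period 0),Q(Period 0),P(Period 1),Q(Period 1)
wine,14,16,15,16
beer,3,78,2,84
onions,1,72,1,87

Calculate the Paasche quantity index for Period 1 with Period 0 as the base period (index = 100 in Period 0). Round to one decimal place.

Paasche quantity index uses current-period prices as weights.
ΣP(Period 1)·Q(Period 1) = 15×16 + 2×84 + 1×87 = 240 + 168 + 87 = 495
ΣP(Period 1)·Q(Period 0) = 15×16 + 2×78 + 1×72 = 240 + 156 + 72 = 468
Index = 495 / 468 × 100 = 105.7692

105.8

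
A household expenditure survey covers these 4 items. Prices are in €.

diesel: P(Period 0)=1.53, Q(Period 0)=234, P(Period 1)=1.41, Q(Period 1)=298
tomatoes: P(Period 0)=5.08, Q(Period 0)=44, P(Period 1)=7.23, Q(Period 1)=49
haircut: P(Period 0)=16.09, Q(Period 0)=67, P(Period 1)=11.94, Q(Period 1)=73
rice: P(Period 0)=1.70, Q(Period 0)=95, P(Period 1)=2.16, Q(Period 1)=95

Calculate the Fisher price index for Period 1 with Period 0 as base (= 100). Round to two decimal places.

90.75

Laspeyres component (base-period weights):
ΣP(Period 1)Q(Period 0) = 1.41×234 + 7.23×44 + 11.94×67 + 2.16×95 = 329.94 + 318.12 + 799.98 + 205.2 = 1653.24
ΣP(Period 0)Q(Period 0) = 1.53×234 + 5.08×44 + 16.09×67 + 1.70×95 = 358.02 + 223.52 + 1078.03 + 161.5 = 1821.07
L = 1653.24 / 1821.07 × 100 = 90.7840
Paasche component (current-period weights):
ΣP(Period 1)Q(Period 1) = 1.41×298 + 7.23×49 + 11.94×73 + 2.16×95 = 420.18 + 354.27 + 871.62 + 205.2 = 1851.27
ΣP(Period 0)Q(Period 1) = 1.53×298 + 5.08×49 + 16.09×73 + 1.70×95 = 455.94 + 248.92 + 1174.57 + 161.5 = 2040.93
P = 1851.27 / 2040.93 × 100 = 90.7072
Fisher = √(L × P) = √(90.7840 × 90.7072) = 90.7456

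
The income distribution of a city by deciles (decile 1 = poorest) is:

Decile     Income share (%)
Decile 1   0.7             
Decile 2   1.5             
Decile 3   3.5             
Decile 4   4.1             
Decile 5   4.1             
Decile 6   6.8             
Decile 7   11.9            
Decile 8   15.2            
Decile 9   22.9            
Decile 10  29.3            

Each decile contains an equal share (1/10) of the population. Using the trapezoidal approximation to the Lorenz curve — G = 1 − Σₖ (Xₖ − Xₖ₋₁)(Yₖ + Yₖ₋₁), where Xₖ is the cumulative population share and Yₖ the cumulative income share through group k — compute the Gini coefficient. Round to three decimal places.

0.492

Cumulative income shares Yₖ: 0.0070, 0.0220, 0.0570, 0.0980, 0.1390, 0.2070, 0.3260, 0.4780, 0.7070, 1.0000
Σ (Xₖ−Xₖ₋₁)(Yₖ+Yₖ₋₁) = (1/10)(0.0070+0.0000) + (1/10)(0.0220+0.0070) + (1/10)(0.0570+0.0220) + (1/10)(0.0980+0.0570) + (1/10)(0.1390+0.0980) + (1/10)(0.2070+0.1390) + (1/10)(0.3260+0.2070) + (1/10)(0.4780+0.3260) + (1/10)(0.7070+0.4780) + (1/10)(1.0000+0.7070)
  = 0.0007 + 0.0029 + 0.0079 + 0.0155 + 0.0237 + 0.0346 + 0.0533 + 0.0804 + 0.1185 + 0.1707 = 0.5082
G = 1 − 0.5082 = 0.4918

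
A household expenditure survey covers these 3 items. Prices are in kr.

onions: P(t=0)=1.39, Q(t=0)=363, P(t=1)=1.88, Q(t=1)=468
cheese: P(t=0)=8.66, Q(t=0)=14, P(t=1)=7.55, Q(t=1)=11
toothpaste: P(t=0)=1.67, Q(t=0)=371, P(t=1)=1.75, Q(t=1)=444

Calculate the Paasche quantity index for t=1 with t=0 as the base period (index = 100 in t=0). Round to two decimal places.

121.05

Paasche quantity index uses current-period prices as weights.
ΣP(t=1)·Q(t=1) = 1.88×468 + 7.55×11 + 1.75×444 = 879.84 + 83.05 + 777 = 1739.89
ΣP(t=1)·Q(t=0) = 1.88×363 + 7.55×14 + 1.75×371 = 682.44 + 105.7 + 649.25 = 1437.39
Index = 1739.89 / 1437.39 × 100 = 121.0451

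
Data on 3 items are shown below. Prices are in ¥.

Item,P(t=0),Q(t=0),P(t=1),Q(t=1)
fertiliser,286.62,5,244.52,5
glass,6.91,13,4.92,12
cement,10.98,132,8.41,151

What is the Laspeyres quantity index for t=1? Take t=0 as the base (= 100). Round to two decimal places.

106.79

Laspeyres quantity index uses base-period prices as weights.
ΣP(t=0)·Q(t=1) = 286.62×5 + 6.91×12 + 10.98×151 = 1433.1 + 82.92 + 1657.98 = 3174
ΣP(t=0)·Q(t=0) = 286.62×5 + 6.91×13 + 10.98×132 = 1433.1 + 89.83 + 1449.36 = 2972.29
Index = 3174 / 2972.29 × 100 = 106.7863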